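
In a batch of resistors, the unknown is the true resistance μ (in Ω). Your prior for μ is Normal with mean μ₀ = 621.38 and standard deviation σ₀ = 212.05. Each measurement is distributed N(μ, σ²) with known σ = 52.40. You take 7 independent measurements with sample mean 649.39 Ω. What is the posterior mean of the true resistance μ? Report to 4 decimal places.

For Normal data with known variance σ², a Normal(μ₀, σ₀²) prior on μ is conjugate. Posterior precision = 1/σ₀² + n/σ²; posterior mean is the precision-weighted average of μ₀ and x̄.
n·x̄ = 7·649.39 = 4545.73.
σ₀² = 212.05² = 44965.2025, σ² = 52.40² = 2745.76; σ² + n·σ₀² = 2745.76 + 7·44965.2025 = 317502.1775.
Posterior mean = (μ₀/σ₀² + n·x̄/σ²)/(1/σ₀² + n/σ²) = (σ²·μ₀ + σ₀²·n·x̄)/(σ² + n·σ₀²) = (2745.76·621.38 + 44965.2025·4545.73)/317502.1775 = 206105830.309125/317502.1775 = 649.1478.

649.1478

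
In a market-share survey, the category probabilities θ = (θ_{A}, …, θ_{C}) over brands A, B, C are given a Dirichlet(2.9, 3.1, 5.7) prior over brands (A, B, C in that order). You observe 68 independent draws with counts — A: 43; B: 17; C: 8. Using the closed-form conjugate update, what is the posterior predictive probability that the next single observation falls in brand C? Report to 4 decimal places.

The Dirichlet prior is conjugate to the Multinomial likelihood: each posterior αⱼ = prior αⱼ + observed count nⱼ.
Posterior concentration: (45.9, 20.1, 13.7), total = 79.7.
P(next = C | data) = α_{C}/Σα = 0.1719.

0.1719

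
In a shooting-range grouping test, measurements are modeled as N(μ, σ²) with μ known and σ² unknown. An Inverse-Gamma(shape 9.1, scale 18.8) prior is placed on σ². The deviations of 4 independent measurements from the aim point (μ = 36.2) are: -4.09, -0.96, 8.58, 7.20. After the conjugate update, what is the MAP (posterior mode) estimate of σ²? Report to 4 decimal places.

7.4672

With known mean μ and an Inverse-Gamma(α, β) prior on σ², the Normal likelihood is conjugate: posterior is Inv-Gamma(α + n/2, β + Σ(xᵢ−μ)²/2).
Σ(xᵢ−μ)² = (-4.09)² + (-0.96)² + (8.58)² + (7.20)² = 143.1061.
Posterior: Inv-Gamma(9.1 + 4/2, 18.8 + 143.1061/2) = Inv-Gamma(11.10, 90.35305).
Mode = β/(α+1) = 90.35305/12.10 = 7.4672.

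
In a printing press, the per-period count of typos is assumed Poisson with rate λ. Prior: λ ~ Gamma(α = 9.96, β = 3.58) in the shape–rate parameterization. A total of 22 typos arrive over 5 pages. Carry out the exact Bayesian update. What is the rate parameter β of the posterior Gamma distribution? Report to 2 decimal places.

8.58

With a Gamma(shape α, rate β) prior, the Poisson likelihood is conjugate: the posterior is Gamma(α + ΣXᵢ, β + n).
Posterior: Gamma(α+S, β+n) = Gamma(9.96+22, 3.58+5) = Gamma(31.96, 8.58).
Posterior β = 8.58.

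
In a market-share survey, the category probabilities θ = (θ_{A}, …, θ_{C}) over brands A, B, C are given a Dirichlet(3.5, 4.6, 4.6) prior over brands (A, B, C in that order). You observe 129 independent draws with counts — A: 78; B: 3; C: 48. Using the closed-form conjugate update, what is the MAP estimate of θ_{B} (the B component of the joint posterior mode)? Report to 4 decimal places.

The Dirichlet prior is conjugate to the Multinomial likelihood: each posterior αⱼ = prior αⱼ + observed count nⱼ.
Posterior concentration: (81.5, 7.6, 52.6), total = 141.7.
Joint mode component: (α_{B}−1)/(Σα−K) = 6.6/138.7 = 0.0476.

0.0476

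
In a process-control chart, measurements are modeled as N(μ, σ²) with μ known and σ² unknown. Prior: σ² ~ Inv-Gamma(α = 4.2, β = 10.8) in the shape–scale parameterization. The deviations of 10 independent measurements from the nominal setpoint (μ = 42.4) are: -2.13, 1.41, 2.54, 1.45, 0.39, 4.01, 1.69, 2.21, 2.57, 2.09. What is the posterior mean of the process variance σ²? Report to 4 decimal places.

4.3673

With known mean μ and an Inverse-Gamma(α, β) prior on σ², the Normal likelihood is conjugate: posterior is Inv-Gamma(α + n/2, β + Σ(xᵢ−μ)²/2).
Σ(xᵢ−μ)² = (-2.13)² + (1.41)² + (2.54)² + (1.45)² + (0.39)² + (4.01)² + (1.69)² + (2.21)² + (2.57)² + (2.09)² = 50.0245.
Posterior: Inv-Gamma(4.2 + 10/2, 10.8 + 50.0245/2) = Inv-Gamma(9.20, 35.81225).
E[σ²|data] = β/(α−1) = 35.81225/8.20 = 4.3673.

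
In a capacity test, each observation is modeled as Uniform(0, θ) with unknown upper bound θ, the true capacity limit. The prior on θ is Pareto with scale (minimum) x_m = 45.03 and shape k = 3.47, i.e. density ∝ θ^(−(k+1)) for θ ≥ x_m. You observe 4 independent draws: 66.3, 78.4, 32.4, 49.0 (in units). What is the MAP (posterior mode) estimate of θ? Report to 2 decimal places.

78.40

A Pareto(scale x_m, shape k) prior on the upper bound θ of Uniform(0, θ) is conjugate: posterior is Pareto(max(x_m, max xᵢ), k + n).
Sample maximum = 78.4; prior scale x_m = 45.03 → posterior scale = max = 78.40.
Posterior shape = 3.47 + 4 = 7.47.
The Pareto density is decreasing on [x_m, ∞), so the mode is x_m = 78.40.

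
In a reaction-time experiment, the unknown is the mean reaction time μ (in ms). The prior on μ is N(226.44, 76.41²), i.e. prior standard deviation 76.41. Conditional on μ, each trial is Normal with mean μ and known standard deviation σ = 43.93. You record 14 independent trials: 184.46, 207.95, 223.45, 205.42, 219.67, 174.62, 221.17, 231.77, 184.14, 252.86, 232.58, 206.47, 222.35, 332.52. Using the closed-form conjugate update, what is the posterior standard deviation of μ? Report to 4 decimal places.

For Normal data with known variance σ², a Normal(μ₀, σ₀²) prior on μ is conjugate. Posterior precision = 1/σ₀² + n/σ²; posterior mean is the precision-weighted average of μ₀ and x̄.
σ₀² = 76.41² = 5838.4881, σ² = 43.93² = 1929.8449; σ² + n·σ₀² = 1929.8449 + 14·5838.4881 = 83668.6783.
Posterior precision = 1/σ₀² + n/σ² = 1/5838.4881 + 14/1929.8449 = (σ² + n·σ₀²)/(σ₀²σ²) = 83668.6783/(5838.4881·1929.8449); posterior variance σₙ² = σ₀²σ²/(σ² + n·σ₀²) = 5838.4881·1929.8449/83668.6783 = 134.666601.
Posterior SD = √σₙ² = √(5838.4881·1929.8449/83668.6783) = 11.6046.

11.6046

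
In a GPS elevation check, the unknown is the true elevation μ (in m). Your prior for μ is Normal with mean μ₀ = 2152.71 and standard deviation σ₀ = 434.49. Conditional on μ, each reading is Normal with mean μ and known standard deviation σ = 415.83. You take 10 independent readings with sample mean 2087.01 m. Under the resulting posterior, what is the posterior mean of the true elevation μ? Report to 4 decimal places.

For Normal data with known variance σ², a Normal(μ₀, σ₀²) prior on μ is conjugate. Posterior precision = 1/σ₀² + n/σ²; posterior mean is the precision-weighted average of μ₀ and x̄.
n·x̄ = 10·2087.01 = 20870.1.
σ₀² = 434.49² = 188781.5601, σ² = 415.83² = 172914.5889; σ² + n·σ₀² = 172914.5889 + 10·188781.5601 = 2060730.1899.
Posterior mean = (μ₀/σ₀² + n·x̄/σ²)/(1/σ₀² + n/σ²) = (σ²·μ₀ + σ₀²·n·x̄)/(σ² + n·σ₀²) = (172914.5889·2152.71 + 188781.5601·20870.1)/2060730.1899 = 4312125002.113929/2060730.1899 = 2092.5228.

2092.5228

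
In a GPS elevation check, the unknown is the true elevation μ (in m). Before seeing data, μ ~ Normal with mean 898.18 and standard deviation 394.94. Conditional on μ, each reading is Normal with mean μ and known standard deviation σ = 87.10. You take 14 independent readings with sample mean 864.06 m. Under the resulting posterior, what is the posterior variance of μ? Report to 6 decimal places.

For Normal data with known variance σ², a Normal(μ₀, σ₀²) prior on μ is conjugate. Posterior precision = 1/σ₀² + n/σ²; posterior mean is the precision-weighted average of μ₀ and x̄.
σ₀² = 394.94² = 155977.6036, σ² = 87.10² = 7586.41; σ² + n·σ₀² = 7586.41 + 14·155977.6036 = 2191272.8604.
Posterior precision = 1/σ₀² + n/σ² = 1/155977.6036 + 14/7586.41 = (σ² + n·σ₀²)/(σ₀²σ²) = 2191272.8604/(155977.6036·7586.41); posterior variance σₙ² = σ₀²σ²/(σ² + n·σ₀²) = 155977.6036·7586.41/2191272.8604 = 540.010363.

540.010363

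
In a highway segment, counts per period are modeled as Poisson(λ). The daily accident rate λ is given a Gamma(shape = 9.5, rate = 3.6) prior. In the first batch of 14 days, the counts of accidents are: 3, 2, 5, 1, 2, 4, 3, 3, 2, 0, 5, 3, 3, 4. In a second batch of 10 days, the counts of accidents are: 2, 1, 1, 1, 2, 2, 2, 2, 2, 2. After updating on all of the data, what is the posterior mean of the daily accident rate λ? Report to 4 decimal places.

2.4094

With a Gamma(shape α, rate β) prior, the Poisson likelihood is conjugate: the posterior is Gamma(α + ΣXᵢ, β + n).
Batch 1: sum of counts S = 40 over n = 14 days.
After batch 1: Gamma(α+S, β+n) = Gamma(9.5+40, 3.6+14) = Gamma(49.5, 17.6).
Batch 2: sum of counts S = 17 over n = 10 days.
After batch 2: Gamma(α+S, β+n) = Gamma(49.5+17, 17.6+10) = Gamma(66.5, 27.6).
Posterior mean = α/β = 66.5/27.6 = 2.4094.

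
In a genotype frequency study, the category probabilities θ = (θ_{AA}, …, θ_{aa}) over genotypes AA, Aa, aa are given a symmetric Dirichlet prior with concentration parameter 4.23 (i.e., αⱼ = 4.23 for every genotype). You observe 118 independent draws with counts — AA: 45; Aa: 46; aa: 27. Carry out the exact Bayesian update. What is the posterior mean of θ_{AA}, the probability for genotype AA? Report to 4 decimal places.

0.3767

The Dirichlet prior is conjugate to the Multinomial likelihood: each posterior αⱼ = prior αⱼ + observed count nⱼ.
Posterior concentration: (49.23, 50.23, 31.23), total = 130.69.
E[θ_{AA}|data] = α_{AA}/Σα = 49.23/130.69 = 0.3767.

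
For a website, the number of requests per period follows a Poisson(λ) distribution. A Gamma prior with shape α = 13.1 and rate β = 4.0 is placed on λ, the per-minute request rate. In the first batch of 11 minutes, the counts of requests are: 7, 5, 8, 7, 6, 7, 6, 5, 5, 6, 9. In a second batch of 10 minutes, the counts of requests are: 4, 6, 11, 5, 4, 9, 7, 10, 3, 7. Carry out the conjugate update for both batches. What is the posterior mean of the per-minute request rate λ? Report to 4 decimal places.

6.0040

With a Gamma(shape α, rate β) prior, the Poisson likelihood is conjugate: the posterior is Gamma(α + ΣXᵢ, β + n).
Batch 1: sum of counts S = 71 over n = 11 minutes.
After batch 1: Gamma(α+S, β+n) = Gamma(13.1+71, 4.0+11) = Gamma(84.1, 15.0).
Batch 2: sum of counts S = 66 over n = 10 minutes.
After batch 2: Gamma(α+S, β+n) = Gamma(84.1+66, 15.0+10) = Gamma(150.1, 25.0).
Posterior mean = α/β = 150.1/25.0 = 6.0040.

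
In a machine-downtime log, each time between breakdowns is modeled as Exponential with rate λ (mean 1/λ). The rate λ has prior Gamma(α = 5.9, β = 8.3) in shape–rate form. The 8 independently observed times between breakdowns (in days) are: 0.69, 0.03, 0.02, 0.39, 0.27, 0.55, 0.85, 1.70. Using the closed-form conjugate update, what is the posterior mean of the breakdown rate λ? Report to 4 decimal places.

With a Gamma(shape α, rate β) prior on the exponential rate λ, the posterior after n observations with total T = Σxᵢ is Gamma(α+n, β+T).
Sum of observations T = 4.50 days; n = 8.
Posterior: Gamma(5.9+8, 8.3+4.50) = Gamma(13.9, 12.80).
Posterior mean of λ = α/β = 13.9/12.80 = 1.0859.

1.0859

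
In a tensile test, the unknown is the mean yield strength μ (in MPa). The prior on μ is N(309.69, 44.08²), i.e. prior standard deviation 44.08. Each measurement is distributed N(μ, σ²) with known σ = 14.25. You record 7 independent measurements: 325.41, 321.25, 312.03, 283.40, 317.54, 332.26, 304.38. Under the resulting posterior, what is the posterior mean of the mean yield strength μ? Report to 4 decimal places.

313.6931

For Normal data with known variance σ², a Normal(μ₀, σ₀²) prior on μ is conjugate. Posterior precision = 1/σ₀² + n/σ²; posterior mean is the precision-weighted average of μ₀ and x̄.
Σxᵢ = 325.41 + 321.25 + 312.03 + 283.40 + 317.54 + 332.26 + 304.38 = 2196.27, so n·x̄ = 2196.27.
σ₀² = 44.08² = 1943.0464, σ² = 14.25² = 203.0625; σ² + n·σ₀² = 203.0625 + 7·1943.0464 = 13804.3873.
Posterior mean = (μ₀/σ₀² + n·x̄/σ²)/(1/σ₀² + n/σ²) = (σ²·μ₀ + σ₀²·n·x̄)/(σ² + n·σ₀²) = (203.0625·309.69 + 1943.0464·2196.27)/13804.3873 = 4330340.942553/13804.3873 = 313.6931.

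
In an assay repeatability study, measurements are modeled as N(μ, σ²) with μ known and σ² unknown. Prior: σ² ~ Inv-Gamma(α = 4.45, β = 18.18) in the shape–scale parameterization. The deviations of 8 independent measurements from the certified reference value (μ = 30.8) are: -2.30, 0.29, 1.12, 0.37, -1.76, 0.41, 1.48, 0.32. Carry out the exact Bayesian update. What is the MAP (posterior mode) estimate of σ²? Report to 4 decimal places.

With known mean μ and an Inverse-Gamma(α, β) prior on σ², the Normal likelihood is conjugate: posterior is Inv-Gamma(α + n/2, β + Σ(xᵢ−μ)²/2).
Σ(xᵢ−μ)² = (-2.30)² + (0.29)² + (1.12)² + (0.37)² + (-1.76)² + (0.41)² + (1.48)² + (0.32)² = 12.3239.
Posterior: Inv-Gamma(4.45 + 8/2, 18.18 + 12.3239/2) = Inv-Gamma(8.45, 24.34195).
Mode = β/(α+1) = 24.34195/9.45 = 2.5759.

2.5759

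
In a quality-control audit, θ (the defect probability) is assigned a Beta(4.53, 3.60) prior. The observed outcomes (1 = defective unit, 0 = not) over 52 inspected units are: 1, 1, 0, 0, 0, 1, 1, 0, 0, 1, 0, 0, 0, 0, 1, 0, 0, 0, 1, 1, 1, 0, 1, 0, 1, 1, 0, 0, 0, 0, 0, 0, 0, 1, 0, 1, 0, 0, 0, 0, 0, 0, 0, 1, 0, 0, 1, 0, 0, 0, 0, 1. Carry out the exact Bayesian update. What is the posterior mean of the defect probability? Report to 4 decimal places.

The Beta prior is conjugate to a Binomial/Bernoulli likelihood; the update adds successes to α and failures to β.
Posterior: Beta(α+k, β+n−k) = Beta(4.53+17, 3.60+35) = Beta(21.53, 38.60).
Posterior mean = α/(α+β) = 21.53/60.13 = 0.3581.

0.3581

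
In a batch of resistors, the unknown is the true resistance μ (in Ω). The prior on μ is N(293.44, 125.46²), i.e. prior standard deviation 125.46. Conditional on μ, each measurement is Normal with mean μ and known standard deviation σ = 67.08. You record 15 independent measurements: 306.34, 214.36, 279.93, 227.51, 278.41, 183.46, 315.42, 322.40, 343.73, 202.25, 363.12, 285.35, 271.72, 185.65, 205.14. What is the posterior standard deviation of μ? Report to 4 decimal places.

For Normal data with known variance σ², a Normal(μ₀, σ₀²) prior on μ is conjugate. Posterior precision = 1/σ₀² + n/σ²; posterior mean is the precision-weighted average of μ₀ and x̄.
σ₀² = 125.46² = 15740.2116, σ² = 67.08² = 4499.7264; σ² + n·σ₀² = 4499.7264 + 15·15740.2116 = 240602.9004.
Posterior precision = 1/σ₀² + n/σ² = 1/15740.2116 + 15/4499.7264 = (σ² + n·σ₀²)/(σ₀²σ²) = 240602.9004/(15740.2116·4499.7264); posterior variance σₙ² = σ₀²σ²/(σ² + n·σ₀²) = 15740.2116·4499.7264/240602.9004 = 294.371537.
Posterior SD = √σₙ² = √(15740.2116·4499.7264/240602.9004) = 17.1573.

17.1573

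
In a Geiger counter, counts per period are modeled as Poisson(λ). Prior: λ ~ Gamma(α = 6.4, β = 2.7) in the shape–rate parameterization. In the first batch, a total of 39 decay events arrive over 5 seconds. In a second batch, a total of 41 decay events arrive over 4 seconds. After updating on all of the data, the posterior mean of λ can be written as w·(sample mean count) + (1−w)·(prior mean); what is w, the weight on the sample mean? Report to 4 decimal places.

With a Gamma(shape α, rate β) prior, the Poisson likelihood is conjugate: the posterior is Gamma(α + ΣXᵢ, β + n).
Total number of seconds: n = 5 + 4 = 9.
Posterior mean = (α₀+S)/(β₀+n) = [n/(β₀+n)]·(S/n) + [β₀/(β₀+n)]·(α₀/β₀), so only n and β₀ enter the weight.
Weight on data w = n/(β₀+n) = 9/(2.7+9) = 9/11.7 = 0.7692.

0.7692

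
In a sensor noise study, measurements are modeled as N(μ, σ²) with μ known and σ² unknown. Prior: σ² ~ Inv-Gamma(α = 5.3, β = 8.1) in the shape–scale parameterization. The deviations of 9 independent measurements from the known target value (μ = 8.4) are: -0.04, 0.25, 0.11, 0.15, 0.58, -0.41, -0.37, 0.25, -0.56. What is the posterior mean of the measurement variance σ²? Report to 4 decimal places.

0.9839

With known mean μ and an Inverse-Gamma(α, β) prior on σ², the Normal likelihood is conjugate: posterior is Inv-Gamma(α + n/2, β + Σ(xᵢ−μ)²/2).
Σ(xᵢ−μ)² = (-0.04)² + (0.25)² + (0.11)² + (0.15)² + (0.58)² + (-0.41)² + (-0.37)² + (0.25)² + (-0.56)² = 1.1162.
Posterior: Inv-Gamma(5.3 + 9/2, 8.1 + 1.1162/2) = Inv-Gamma(9.80, 8.65810).
E[σ²|data] = β/(α−1) = 8.65810/8.80 = 0.9839.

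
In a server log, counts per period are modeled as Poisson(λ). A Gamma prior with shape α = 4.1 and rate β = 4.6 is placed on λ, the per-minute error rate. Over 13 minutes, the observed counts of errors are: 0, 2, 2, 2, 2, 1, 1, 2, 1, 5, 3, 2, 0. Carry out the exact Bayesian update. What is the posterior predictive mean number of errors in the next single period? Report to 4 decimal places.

1.5398

With a Gamma(shape α, rate β) prior, the Poisson likelihood is conjugate: the posterior is Gamma(α + ΣXᵢ, β + n).
Sum of counts S = 23 over n = 13 minutes.
Posterior: Gamma(α+S, β+n) = Gamma(4.1+23, 4.6+13) = Gamma(27.1, 17.6).
The predictive distribution for one future period is NegBinom with mean α/β = 1.5398.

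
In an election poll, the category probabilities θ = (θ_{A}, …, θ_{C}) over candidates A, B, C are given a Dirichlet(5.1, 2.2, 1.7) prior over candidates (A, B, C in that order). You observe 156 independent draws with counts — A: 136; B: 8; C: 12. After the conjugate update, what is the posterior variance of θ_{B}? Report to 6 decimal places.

0.000349

The Dirichlet prior is conjugate to the Multinomial likelihood: each posterior αⱼ = prior αⱼ + observed count nⱼ.
Posterior concentration: (141.1, 10.2, 13.7), total = 165.0.
Var[θ_j] = α_j(Σα−α_j)/((Σα)²(Σα+1)) = 10.2·154.8/(165.0²·166.0) = 0.000349.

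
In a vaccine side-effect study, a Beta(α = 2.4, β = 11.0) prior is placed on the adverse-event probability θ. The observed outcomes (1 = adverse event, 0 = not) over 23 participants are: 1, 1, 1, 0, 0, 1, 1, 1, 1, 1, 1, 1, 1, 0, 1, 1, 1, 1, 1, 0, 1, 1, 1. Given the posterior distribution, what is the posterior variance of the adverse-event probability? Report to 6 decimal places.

The Beta prior is conjugate to a Binomial/Bernoulli likelihood; the update adds successes to α and failures to β.
Posterior: Beta(α+k, β+n−k) = Beta(2.4+19, 11.0+4) = Beta(21.4, 15.0).
Var = αβ/((α+β)²(α+β+1)) = 21.4·15.0/(36.4²·37.4) = 0.006478.

0.006478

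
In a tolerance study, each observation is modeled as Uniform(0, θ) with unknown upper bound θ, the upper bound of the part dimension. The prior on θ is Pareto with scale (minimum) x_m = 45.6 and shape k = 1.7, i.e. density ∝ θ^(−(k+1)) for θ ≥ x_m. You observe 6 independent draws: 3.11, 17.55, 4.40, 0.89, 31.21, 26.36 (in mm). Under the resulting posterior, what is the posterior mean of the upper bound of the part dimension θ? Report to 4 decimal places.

A Pareto(scale x_m, shape k) prior on the upper bound θ of Uniform(0, θ) is conjugate: posterior is Pareto(max(x_m, max xᵢ), k + n).
Sample maximum = 31.21; prior scale x_m = 45.6 → posterior scale = max = 45.60.
Posterior shape = 1.7 + 6 = 7.7.
E[θ|data] = k·x_m/(k−1) = 7.7·45.60/6.7 = 52.4060.

52.4060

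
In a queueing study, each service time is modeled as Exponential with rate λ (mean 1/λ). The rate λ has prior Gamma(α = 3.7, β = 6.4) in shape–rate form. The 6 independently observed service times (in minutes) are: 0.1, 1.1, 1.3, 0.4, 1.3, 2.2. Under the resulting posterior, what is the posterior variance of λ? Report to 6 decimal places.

With a Gamma(shape α, rate β) prior on the exponential rate λ, the posterior after n observations with total T = Σxᵢ is Gamma(α+n, β+T).
Sum of observations T = 6.4 minutes; n = 6.
Posterior: Gamma(3.7+6, 6.4+6.4) = Gamma(9.7, 12.8).
Var = α/β² = 0.059204.

0.059204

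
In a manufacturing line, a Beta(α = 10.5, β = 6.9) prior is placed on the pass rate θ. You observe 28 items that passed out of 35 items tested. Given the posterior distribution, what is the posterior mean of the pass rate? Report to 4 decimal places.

0.7347

The Beta prior is conjugate to a Binomial/Bernoulli likelihood; the update adds successes to α and failures to β.
Posterior: Beta(α+k, β+n−k) = Beta(10.5+28, 6.9+7) = Beta(38.5, 13.9).
Posterior mean = α/(α+β) = 38.5/52.4 = 0.7347.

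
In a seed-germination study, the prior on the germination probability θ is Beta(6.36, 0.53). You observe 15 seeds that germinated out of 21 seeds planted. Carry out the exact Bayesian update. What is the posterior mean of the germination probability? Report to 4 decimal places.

The Beta prior is conjugate to a Binomial/Bernoulli likelihood; the update adds successes to α and failures to β.
Posterior: Beta(α+k, β+n−k) = Beta(6.36+15, 0.53+6) = Beta(21.36, 6.53).
Posterior mean = α/(α+β) = 21.36/27.89 = 0.7659.

0.7659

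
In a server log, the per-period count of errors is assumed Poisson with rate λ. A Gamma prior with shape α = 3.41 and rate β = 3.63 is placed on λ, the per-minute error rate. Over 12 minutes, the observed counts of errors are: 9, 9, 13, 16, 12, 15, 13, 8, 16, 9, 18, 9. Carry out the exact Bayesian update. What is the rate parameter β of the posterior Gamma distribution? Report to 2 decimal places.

15.63

With a Gamma(shape α, rate β) prior, the Poisson likelihood is conjugate: the posterior is Gamma(α + ΣXᵢ, β + n).
Sum of counts S = 147 over n = 12 minutes.
Posterior: Gamma(α+S, β+n) = Gamma(3.41+147, 3.63+12) = Gamma(150.41, 15.63).
Posterior β = 15.63.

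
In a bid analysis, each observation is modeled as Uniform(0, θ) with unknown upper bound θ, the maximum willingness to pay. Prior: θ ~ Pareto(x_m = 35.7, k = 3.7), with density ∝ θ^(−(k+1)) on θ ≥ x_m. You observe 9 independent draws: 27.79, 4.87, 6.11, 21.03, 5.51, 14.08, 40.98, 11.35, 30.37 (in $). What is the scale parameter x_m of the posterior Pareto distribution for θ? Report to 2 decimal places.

40.98

A Pareto(scale x_m, shape k) prior on the upper bound θ of Uniform(0, θ) is conjugate: posterior is Pareto(max(x_m, max xᵢ), k + n).
Sample maximum = 40.98; prior scale x_m = 35.7 → posterior scale = max = 40.98.
Posterior shape = 3.7 + 9 = 12.7.
Posterior scale x_m = 40.98.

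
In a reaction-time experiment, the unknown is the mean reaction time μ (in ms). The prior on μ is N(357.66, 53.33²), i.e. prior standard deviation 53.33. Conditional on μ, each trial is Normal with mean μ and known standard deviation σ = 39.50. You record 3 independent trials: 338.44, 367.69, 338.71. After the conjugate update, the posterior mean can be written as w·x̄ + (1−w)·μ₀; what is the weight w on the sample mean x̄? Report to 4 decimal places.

0.8454

For Normal data with known variance σ², a Normal(μ₀, σ₀²) prior on μ is conjugate. Posterior precision = 1/σ₀² + n/σ²; posterior mean is the precision-weighted average of μ₀ and x̄.
σ₀² = 53.33² = 2844.0889, σ² = 39.50² = 1560.25. Prior precision 1/σ₀² = 1/2844.0889; data precision n/σ² = 3/1560.25.
w = (n/σ²)/(1/σ₀² + n/σ²) = n·σ₀²/(σ² + n·σ₀²) = 3·2844.0889/(1560.25 + 3·2844.0889) = 8532.2667/10092.5167 = 0.8454.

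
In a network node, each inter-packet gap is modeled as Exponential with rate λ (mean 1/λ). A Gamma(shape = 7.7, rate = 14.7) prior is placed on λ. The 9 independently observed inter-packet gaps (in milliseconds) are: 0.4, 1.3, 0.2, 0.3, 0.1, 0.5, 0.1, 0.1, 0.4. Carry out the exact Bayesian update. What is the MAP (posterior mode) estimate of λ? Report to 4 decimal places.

With a Gamma(shape α, rate β) prior on the exponential rate λ, the posterior after n observations with total T = Σxᵢ is Gamma(α+n, β+T).
Sum of observations T = 3.4 milliseconds; n = 9.
Posterior: Gamma(7.7+9, 14.7+3.4) = Gamma(16.7, 18.1).
Mode = (α−1)/β = 0.8674.

0.8674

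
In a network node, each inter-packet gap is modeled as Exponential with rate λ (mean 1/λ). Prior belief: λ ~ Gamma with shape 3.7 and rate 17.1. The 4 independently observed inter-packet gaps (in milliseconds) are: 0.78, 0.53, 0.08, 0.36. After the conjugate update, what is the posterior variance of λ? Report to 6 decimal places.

0.021670

With a Gamma(shape α, rate β) prior on the exponential rate λ, the posterior after n observations with total T = Σxᵢ is Gamma(α+n, β+T).
Sum of observations T = 1.75 milliseconds; n = 4.
Posterior: Gamma(3.7+4, 17.1+1.75) = Gamma(7.7, 18.85).
Var = α/β² = 0.021670.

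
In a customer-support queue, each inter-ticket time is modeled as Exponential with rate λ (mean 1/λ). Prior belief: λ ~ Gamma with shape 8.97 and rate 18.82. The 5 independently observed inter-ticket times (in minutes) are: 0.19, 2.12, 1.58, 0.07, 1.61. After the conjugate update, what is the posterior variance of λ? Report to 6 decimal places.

With a Gamma(shape α, rate β) prior on the exponential rate λ, the posterior after n observations with total T = Σxᵢ is Gamma(α+n, β+T).
Sum of observations T = 5.57 minutes; n = 5.
Posterior: Gamma(8.97+5, 18.82+5.57) = Gamma(13.97, 24.39).
Var = α/β² = 0.023484.

0.023484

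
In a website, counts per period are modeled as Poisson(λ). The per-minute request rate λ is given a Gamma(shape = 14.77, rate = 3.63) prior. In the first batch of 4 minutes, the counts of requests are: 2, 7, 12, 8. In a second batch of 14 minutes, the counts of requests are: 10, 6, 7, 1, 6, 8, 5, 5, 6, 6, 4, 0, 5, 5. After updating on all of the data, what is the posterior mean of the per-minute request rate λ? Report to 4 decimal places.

5.4448

With a Gamma(shape α, rate β) prior, the Poisson likelihood is conjugate: the posterior is Gamma(α + ΣXᵢ, β + n).
Batch 1: sum of counts S = 29 over n = 4 minutes.
After batch 1: Gamma(α+S, β+n) = Gamma(14.77+29, 3.63+4) = Gamma(43.77, 7.63).
Batch 2: sum of counts S = 74 over n = 14 minutes.
After batch 2: Gamma(α+S, β+n) = Gamma(43.77+74, 7.63+14) = Gamma(117.77, 21.63).
Posterior mean = α/β = 117.77/21.63 = 5.4448.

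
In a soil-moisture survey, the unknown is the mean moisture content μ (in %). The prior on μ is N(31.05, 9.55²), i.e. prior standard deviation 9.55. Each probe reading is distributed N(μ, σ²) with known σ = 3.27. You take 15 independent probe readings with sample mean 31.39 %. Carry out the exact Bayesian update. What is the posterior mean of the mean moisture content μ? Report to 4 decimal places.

31.3874

For Normal data with known variance σ², a Normal(μ₀, σ₀²) prior on μ is conjugate. Posterior precision = 1/σ₀² + n/σ²; posterior mean is the precision-weighted average of μ₀ and x̄.
n·x̄ = 15·31.39 = 470.85.
σ₀² = 9.55² = 91.2025, σ² = 3.27² = 10.6929; σ² + n·σ₀² = 10.6929 + 15·91.2025 = 1378.7304.
Posterior mean = (μ₀/σ₀² + n·x̄/σ²)/(1/σ₀² + n/σ²) = (σ²·μ₀ + σ₀²·n·x̄)/(σ² + n·σ₀²) = (10.6929·31.05 + 91.2025·470.85)/1378.7304 = 43274.71167/1378.7304 = 31.3874.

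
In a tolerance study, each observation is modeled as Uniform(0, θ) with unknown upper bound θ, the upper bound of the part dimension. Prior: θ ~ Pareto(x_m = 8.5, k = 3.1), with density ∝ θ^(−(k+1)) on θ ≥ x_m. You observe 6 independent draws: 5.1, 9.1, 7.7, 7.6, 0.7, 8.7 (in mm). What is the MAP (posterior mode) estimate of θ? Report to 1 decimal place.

9.1

A Pareto(scale x_m, shape k) prior on the upper bound θ of Uniform(0, θ) is conjugate: posterior is Pareto(max(x_m, max xᵢ), k + n).
Sample maximum = 9.1; prior scale x_m = 8.5 → posterior scale = max = 9.1.
Posterior shape = 3.1 + 6 = 9.1.
The Pareto density is decreasing on [x_m, ∞), so the mode is x_m = 9.1.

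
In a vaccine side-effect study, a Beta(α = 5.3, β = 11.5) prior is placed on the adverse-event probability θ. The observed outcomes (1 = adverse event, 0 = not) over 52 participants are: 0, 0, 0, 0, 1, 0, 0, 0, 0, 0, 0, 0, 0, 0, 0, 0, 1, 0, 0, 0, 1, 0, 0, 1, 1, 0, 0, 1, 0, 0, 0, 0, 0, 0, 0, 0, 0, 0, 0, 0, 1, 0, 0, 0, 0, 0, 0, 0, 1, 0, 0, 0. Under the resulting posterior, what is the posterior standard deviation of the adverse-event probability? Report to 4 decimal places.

The Beta prior is conjugate to a Binomial/Bernoulli likelihood; the update adds successes to α and failures to β.
Posterior: Beta(α+k, β+n−k) = Beta(5.3+8, 11.5+44) = Beta(13.3, 55.5).
Var = αβ/((α+β)²(α+β+1)) = 13.3·55.5/(68.8²·69.8) = 0.00223415; SD = √0.00223415 = 0.0473.

0.0473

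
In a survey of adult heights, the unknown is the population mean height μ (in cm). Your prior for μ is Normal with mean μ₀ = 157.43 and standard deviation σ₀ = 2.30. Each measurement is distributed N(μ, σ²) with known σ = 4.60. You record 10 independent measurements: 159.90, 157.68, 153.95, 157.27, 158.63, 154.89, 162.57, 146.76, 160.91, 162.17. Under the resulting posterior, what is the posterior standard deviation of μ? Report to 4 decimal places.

1.2294

For Normal data with known variance σ², a Normal(μ₀, σ₀²) prior on μ is conjugate. Posterior precision = 1/σ₀² + n/σ²; posterior mean is the precision-weighted average of μ₀ and x̄.
σ₀² = 2.30² = 5.29, σ² = 4.60² = 21.16; σ² + n·σ₀² = 21.16 + 10·5.29 = 74.06.
Posterior precision = 1/σ₀² + n/σ² = 1/5.29 + 10/21.16 = (σ² + n·σ₀²)/(σ₀²σ²) = 74.06/(5.29·21.16); posterior variance σₙ² = σ₀²σ²/(σ² + n·σ₀²) = 5.29·21.16/74.06 = 1.511429.
Posterior SD = √σₙ² = √(5.29·21.16/74.06) = 1.2294.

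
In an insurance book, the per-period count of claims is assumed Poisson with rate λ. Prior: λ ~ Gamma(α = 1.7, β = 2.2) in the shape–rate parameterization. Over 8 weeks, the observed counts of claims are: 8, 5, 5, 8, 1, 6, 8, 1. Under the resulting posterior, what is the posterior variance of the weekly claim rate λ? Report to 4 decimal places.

With a Gamma(shape α, rate β) prior, the Poisson likelihood is conjugate: the posterior is Gamma(α + ΣXᵢ, β + n).
Sum of counts S = 42 over n = 8 weeks.
Posterior: Gamma(α+S, β+n) = Gamma(1.7+42, 2.2+8) = Gamma(43.7, 10.2).
Var = α/β² = 43.7/10.2² = 0.4200.

0.4200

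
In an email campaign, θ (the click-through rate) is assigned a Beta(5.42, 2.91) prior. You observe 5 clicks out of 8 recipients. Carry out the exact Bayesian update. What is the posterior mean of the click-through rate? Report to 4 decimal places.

The Beta prior is conjugate to a Binomial/Bernoulli likelihood; the update adds successes to α and failures to β.
Posterior: Beta(α+k, β+n−k) = Beta(5.42+5, 2.91+3) = Beta(10.42, 5.91).
Posterior mean = α/(α+β) = 10.42/16.33 = 0.6381.

0.6381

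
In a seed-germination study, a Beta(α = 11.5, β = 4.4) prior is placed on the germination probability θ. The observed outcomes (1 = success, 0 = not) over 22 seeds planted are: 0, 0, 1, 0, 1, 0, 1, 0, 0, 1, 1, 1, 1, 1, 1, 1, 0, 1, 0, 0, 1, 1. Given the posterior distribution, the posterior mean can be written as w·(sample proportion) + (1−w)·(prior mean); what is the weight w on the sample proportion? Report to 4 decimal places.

0.5805

The Beta prior is conjugate to a Binomial/Bernoulli likelihood; the update adds successes to α and failures to β.
Posterior mean = (α₀+k)/(α₀+β₀+n) = [n/(α₀+β₀+n)]·(k/n) + [(α₀+β₀)/(α₀+β₀+n)]·α₀/(α₀+β₀), so only n and the prior enter the weight.
The weight on the data is w = n/(α₀+β₀+n) = 22/(11.5+4.4+22) = 22/37.9 = 0.5805.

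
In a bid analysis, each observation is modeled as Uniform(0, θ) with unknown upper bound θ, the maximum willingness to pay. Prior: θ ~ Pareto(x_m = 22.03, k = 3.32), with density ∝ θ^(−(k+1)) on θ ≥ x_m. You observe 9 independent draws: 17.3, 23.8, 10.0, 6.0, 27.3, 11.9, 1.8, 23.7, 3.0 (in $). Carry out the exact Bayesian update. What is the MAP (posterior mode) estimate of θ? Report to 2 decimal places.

27.30

A Pareto(scale x_m, shape k) prior on the upper bound θ of Uniform(0, θ) is conjugate: posterior is Pareto(max(x_m, max xᵢ), k + n).
Sample maximum = 27.3; prior scale x_m = 22.03 → posterior scale = max = 27.30.
Posterior shape = 3.32 + 9 = 12.32.
The Pareto density is decreasing on [x_m, ∞), so the mode is x_m = 27.30.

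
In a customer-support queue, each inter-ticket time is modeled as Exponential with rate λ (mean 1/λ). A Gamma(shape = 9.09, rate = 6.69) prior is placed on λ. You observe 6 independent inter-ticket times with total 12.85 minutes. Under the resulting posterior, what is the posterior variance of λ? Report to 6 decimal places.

With a Gamma(shape α, rate β) prior on the exponential rate λ, the posterior after n observations with total T = Σxᵢ is Gamma(α+n, β+T).
Posterior: Gamma(9.09+6, 6.69+12.85) = Gamma(15.09, 19.54).
Var = α/β² = 0.039522.

0.039522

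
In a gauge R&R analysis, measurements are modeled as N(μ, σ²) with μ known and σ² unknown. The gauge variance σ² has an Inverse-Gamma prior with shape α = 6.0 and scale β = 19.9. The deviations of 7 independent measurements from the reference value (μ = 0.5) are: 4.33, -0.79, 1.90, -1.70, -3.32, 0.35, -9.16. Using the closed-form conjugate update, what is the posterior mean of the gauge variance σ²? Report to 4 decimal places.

With known mean μ and an Inverse-Gamma(α, β) prior on σ², the Normal likelihood is conjugate: posterior is Inv-Gamma(α + n/2, β + Σ(xᵢ−μ)²/2).
Σ(xᵢ−μ)² = (4.33)² + (-0.79)² + (1.90)² + (-1.70)² + (-3.32)² + (0.35)² + (-9.16)² = 120.9235.
Posterior: Inv-Gamma(6.0 + 7/2, 19.9 + 120.9235/2) = Inv-Gamma(9.50, 80.36175).
E[σ²|data] = β/(α−1) = 80.36175/8.50 = 9.4543.

9.4543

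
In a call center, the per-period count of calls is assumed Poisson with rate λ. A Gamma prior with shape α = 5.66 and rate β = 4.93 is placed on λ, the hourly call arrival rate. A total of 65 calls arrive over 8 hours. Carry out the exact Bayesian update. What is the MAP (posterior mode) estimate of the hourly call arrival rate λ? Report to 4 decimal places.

5.3875

With a Gamma(shape α, rate β) prior, the Poisson likelihood is conjugate: the posterior is Gamma(α + ΣXᵢ, β + n).
Posterior: Gamma(α+S, β+n) = Gamma(5.66+65, 4.93+8) = Gamma(70.66, 12.93).
Mode of Gamma(α,β) for α≥1 is (α−1)/β = 69.66/12.93 = 5.3875.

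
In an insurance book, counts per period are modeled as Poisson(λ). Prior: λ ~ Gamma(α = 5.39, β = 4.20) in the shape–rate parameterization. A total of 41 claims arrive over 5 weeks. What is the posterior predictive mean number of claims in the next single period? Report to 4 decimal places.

With a Gamma(shape α, rate β) prior, the Poisson likelihood is conjugate: the posterior is Gamma(α + ΣXᵢ, β + n).
Posterior: Gamma(α+S, β+n) = Gamma(5.39+41, 4.20+5) = Gamma(46.39, 9.20).
The predictive distribution for one future period is NegBinom with mean α/β = 5.0424.

5.0424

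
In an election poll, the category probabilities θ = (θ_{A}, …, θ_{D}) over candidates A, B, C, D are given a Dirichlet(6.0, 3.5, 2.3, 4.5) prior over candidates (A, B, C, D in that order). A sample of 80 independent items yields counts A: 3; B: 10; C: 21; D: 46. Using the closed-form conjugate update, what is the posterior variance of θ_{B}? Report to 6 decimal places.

The Dirichlet prior is conjugate to the Multinomial likelihood: each posterior αⱼ = prior αⱼ + observed count nⱼ.
Posterior concentration: (9.0, 13.5, 23.3, 50.5), total = 96.3.
Var[θ_j] = α_j(Σα−α_j)/((Σα)²(Σα+1)) = 13.5·82.8/(96.3²·97.3) = 0.001239.

0.001239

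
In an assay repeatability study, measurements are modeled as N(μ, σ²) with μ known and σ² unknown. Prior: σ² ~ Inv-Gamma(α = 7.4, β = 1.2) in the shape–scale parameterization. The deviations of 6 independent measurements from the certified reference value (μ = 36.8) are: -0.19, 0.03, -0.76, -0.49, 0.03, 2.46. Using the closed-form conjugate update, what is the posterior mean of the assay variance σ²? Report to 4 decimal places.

0.4951

With known mean μ and an Inverse-Gamma(α, β) prior on σ², the Normal likelihood is conjugate: posterior is Inv-Gamma(α + n/2, β + Σ(xᵢ−μ)²/2).
Σ(xᵢ−μ)² = (-0.19)² + (0.03)² + (-0.76)² + (-0.49)² + (0.03)² + (2.46)² = 6.9072.
Posterior: Inv-Gamma(7.4 + 6/2, 1.2 + 6.9072/2) = Inv-Gamma(10.40, 4.65360).
E[σ²|data] = β/(α−1) = 4.65360/9.40 = 0.4951.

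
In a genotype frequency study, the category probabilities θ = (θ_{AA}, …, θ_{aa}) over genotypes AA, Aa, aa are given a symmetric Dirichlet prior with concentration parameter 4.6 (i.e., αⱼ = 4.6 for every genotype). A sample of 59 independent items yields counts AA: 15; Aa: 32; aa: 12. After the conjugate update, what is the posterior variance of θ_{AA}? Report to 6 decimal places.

The Dirichlet prior is conjugate to the Multinomial likelihood: each posterior αⱼ = prior αⱼ + observed count nⱼ.
Posterior concentration: (19.6, 36.6, 16.6), total = 72.8.
Var[θ_j] = α_j(Σα−α_j)/((Σα)²(Σα+1)) = 19.6·53.2/(72.8²·73.8) = 0.002666.

0.002666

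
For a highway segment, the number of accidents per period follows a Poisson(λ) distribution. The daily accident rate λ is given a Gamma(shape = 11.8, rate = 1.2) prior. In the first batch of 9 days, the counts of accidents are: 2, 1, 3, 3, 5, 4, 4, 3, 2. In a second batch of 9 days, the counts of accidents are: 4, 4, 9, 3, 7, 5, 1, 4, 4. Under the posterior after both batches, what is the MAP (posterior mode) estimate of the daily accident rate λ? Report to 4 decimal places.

4.1042

With a Gamma(shape α, rate β) prior, the Poisson likelihood is conjugate: the posterior is Gamma(α + ΣXᵢ, β + n).
Batch 1: sum of counts S = 27 over n = 9 days.
After batch 1: Gamma(α+S, β+n) = Gamma(11.8+27, 1.2+9) = Gamma(38.8, 10.2).
Batch 2: sum of counts S = 41 over n = 9 days.
After batch 2: Gamma(α+S, β+n) = Gamma(38.8+41, 10.2+9) = Gamma(79.8, 19.2).
Mode of Gamma(α,β) for α≥1 is (α−1)/β = 78.8/19.2 = 4.1042.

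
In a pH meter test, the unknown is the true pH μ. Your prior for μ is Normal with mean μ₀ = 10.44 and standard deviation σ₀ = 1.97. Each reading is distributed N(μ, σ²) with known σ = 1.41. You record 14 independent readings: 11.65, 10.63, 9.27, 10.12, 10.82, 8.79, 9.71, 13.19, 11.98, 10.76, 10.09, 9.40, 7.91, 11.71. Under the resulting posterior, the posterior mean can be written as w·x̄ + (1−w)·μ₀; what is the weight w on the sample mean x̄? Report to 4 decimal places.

For Normal data with known variance σ², a Normal(μ₀, σ₀²) prior on μ is conjugate. Posterior precision = 1/σ₀² + n/σ²; posterior mean is the precision-weighted average of μ₀ and x̄.
σ₀² = 1.97² = 3.8809, σ² = 1.41² = 1.9881. Prior precision 1/σ₀² = 1/3.8809; data precision n/σ² = 14/1.9881.
w = (n/σ²)/(1/σ₀² + n/σ²) = n·σ₀²/(σ² + n·σ₀²) = 14·3.8809/(1.9881 + 14·3.8809) = 54.3326/56.3207 = 0.9647.

0.9647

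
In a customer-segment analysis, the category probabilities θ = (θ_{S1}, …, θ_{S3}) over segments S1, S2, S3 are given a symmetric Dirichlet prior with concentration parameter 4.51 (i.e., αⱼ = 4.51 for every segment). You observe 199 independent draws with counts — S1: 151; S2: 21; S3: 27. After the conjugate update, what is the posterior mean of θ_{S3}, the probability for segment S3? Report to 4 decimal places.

0.1483

The Dirichlet prior is conjugate to the Multinomial likelihood: each posterior αⱼ = prior αⱼ + observed count nⱼ.
Posterior concentration: (155.51, 25.51, 31.51), total = 212.53.
E[θ_{S3}|data] = α_{S3}/Σα = 31.51/212.53 = 0.1483.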